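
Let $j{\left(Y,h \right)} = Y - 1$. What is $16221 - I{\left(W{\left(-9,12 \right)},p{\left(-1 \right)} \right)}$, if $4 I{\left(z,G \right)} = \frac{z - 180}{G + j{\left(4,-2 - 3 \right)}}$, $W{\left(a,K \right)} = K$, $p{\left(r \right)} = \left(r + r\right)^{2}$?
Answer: $16227$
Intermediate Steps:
$p{\left(r \right)} = 4 r^{2}$ ($p{\left(r \right)} = \left(2 r\right)^{2} = 4 r^{2}$)
$j{\left(Y,h \right)} = -1 + Y$
$I{\left(z,G \right)} = \frac{-180 + z}{4 \left(3 + G\right)}$ ($I{\left(z,G \right)} = \frac{\left(z - 180\right) \frac{1}{G + \left(-1 + 4\right)}}{4} = \frac{\left(-180 + z\right) \frac{1}{G + 3}}{4} = \frac{\left(-180 + z\right) \frac{1}{3 + G}}{4} = \frac{\frac{1}{3 + G} \left(-180 + z\right)}{4} = \frac{-180 + z}{4 \left(3 + G\right)}$)
$16221 - I{\left(W{\left(-9,12 \right)},p{\left(-1 \right)} \right)} = 16221 - \frac{-180 + 12}{4 \left(3 + 4 \left(-1\right)^{2}\right)} = 16221 - \frac{1}{4} \frac{1}{3 + 4 \cdot 1} \left(-168\right) = 16221 - \frac{1}{4} \frac{1}{3 + 4} \left(-168\right) = 16221 - \frac{1}{4} \cdot \frac{1}{7} \left(-168\right) = 16221 - -6 = 16221 + 6 = 16227$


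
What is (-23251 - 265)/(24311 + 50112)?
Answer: -23516/74423 ≈ -0.31598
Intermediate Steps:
(-23251 - 265)/(24311 + 50112) = -23516/74423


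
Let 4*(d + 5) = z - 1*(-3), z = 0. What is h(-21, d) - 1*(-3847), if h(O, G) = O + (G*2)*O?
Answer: 8009/2 ≈ 4004.5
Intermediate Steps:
d = -17/4 (d = -5 + (0 - 1*(-3))/4 = -5 + (0 + 3)/4 = -5 + (¼)*3 = -5 + ¾ = -17/4 ≈ -4.2500)
h(O, G) = O + 2*G*O (h(O, G) = O + (2*G)*O = O + 2*G*O)
h(-21, d) - 1*(-3847) = -21*(1 + 2*(-17/4)) - 1*(-3847) = -21*(1 - 17/2) + 3847 = -21*(-15/2) + 3847 = 315/2 + 3847 = 8009/2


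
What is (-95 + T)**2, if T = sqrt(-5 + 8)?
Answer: (95 - sqrt(3))**2 ≈ 8698.9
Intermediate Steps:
T = sqrt(3) ≈ 1.7320
(-95 + T)**2 = (-95 + sqrt(3))**2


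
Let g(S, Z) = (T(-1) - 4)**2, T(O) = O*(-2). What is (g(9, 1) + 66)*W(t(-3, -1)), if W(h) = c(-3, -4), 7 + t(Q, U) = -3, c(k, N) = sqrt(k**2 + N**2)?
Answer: 350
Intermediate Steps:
T(O) = -2*O
c(k, N) = sqrt(N**2 + k**2)
t(Q, U) = -10 (t(Q, U) = -7 - 3 = -10)
W(h) = 5 (W(h) = sqrt((-4)**2 + (-3)**2) = sqrt(16 + 9) = sqrt(25) = 5)
g(S, Z) = 4 (g(S, Z) = (-2*(-1) - 4)**2 = (2 - 4)**2 = (-2)**2 = 4)
(g(9, 1) + 66)*W(t(-3, -1)) = (4 + 66)*5 = 70*5 = 350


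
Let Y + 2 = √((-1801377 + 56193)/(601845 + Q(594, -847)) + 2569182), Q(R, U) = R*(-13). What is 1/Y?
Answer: 198041/254400999285 + √100763813479752094/508801998570 ≈ 0.00062466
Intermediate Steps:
Q(R, U) = -13*R
Y = -2 + √100763813479752094/198041 (Y = -2 + √((-1801377 + 56193)/(601845 - 13*594) + 2569182) = -2 + √(-1745184/(601845 - 7722) + 2569182) = -2 + √(-1745184/594123 + 2569182) = -2 + √(-1745184*1/594123 + 2569182) = -2 + √(-581728/198041 + 2569182) = -2 + √(508802790734/198041) = -2 + √100763813479752094/198041 ≈ 1600.9)
1/Y = 1/(-2 + √100763813479752094/198041)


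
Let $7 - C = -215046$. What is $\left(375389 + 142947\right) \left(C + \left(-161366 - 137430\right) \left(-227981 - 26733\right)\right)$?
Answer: $39449381208083392$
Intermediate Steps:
$C = 215053$ ($C = 7 - -215046 = 7 + 215046 = 215053$)
$\left(375389 + 142947\right) \left(C + \left(-161366 - 137430\right) \left(-227981 - 26733\right)\right) = \left(375389 + 142947\right) \left(215053 + \left(-161366 - 137430\right) \left(-227981 - 26733\right)\right) = 518336 \left(215053 - -76107524344\right) = 518336 \left(215053 + 76107524344\right) = 518336 \cdot 76107739397 = 39449381208083392$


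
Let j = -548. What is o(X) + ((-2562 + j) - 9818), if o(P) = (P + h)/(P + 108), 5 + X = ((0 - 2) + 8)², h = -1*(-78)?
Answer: -1796883/139 ≈ -12927.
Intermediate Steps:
h = 78
X = 31 (X = -5 + ((0 - 2) + 8)² = -5 + (-2 + 8)² = -5 + 6² = -5 + 36 = 31)
o(P) = (78 + P)/(108 + P) (o(P) = (P + 78)/(P + 108) = (78 + P)/(108 + P))
o(X) + ((-2562 + j) - 9818) = (78 + 31)/(108 + 31) + ((-2562 - 548) - 9818) = 109/139 + (-3110 - 9818) = (1/139)*109 - 12928 = 109/139 - 12928 = -1796883/139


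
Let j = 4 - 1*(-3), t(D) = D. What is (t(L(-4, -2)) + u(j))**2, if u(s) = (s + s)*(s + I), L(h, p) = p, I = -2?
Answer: 4624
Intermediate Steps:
j = 7 (j = 4 + 3 = 7)
u(s) = 2*s*(-2 + s) (u(s) = (s + s)*(s - 2) = (2*s)*(-2 + s) = 2*s*(-2 + s))
(t(L(-4, -2)) + u(j))**2 = (-2 + 2*7*(-2 + 7))**2 = (-2 + 2*7*5)**2 = (-2 + 70)**2 = 68**2 = 4624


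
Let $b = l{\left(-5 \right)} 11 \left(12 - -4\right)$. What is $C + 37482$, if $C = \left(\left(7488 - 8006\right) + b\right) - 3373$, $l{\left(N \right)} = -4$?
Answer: $32887$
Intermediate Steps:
$b = -704$ ($b = \left(-4\right) 11 \left(12 - -4\right) = - 44 \left(12 + 4\right) = \left(-44\right) 16 = -704$)
$C = -4595$ ($C = \left(\left(7488 - 8006\right) - 704\right) - 3373 = \left(-518 - 704\right) - 3373 = -1222 - 3373 = -4595$)
$C + 37482 = -4595 + 37482 = 32887$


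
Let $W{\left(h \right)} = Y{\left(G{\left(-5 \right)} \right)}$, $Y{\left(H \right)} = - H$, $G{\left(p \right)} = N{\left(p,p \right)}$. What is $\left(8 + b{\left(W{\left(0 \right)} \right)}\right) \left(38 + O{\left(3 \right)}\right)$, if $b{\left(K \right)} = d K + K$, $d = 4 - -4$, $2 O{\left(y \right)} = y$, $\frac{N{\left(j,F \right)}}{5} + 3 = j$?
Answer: $14536$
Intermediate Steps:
$N{\left(j,F \right)} = -15 + 5 j$
$G{\left(p \right)} = -15 + 5 p$
$W{\left(h \right)} = 40$ ($W{\left(h \right)} = - (-15 + 5 \left(-5\right)) = - (-15 - 25) = \left(-1\right) \left(-40\right) = 40$)
$O{\left(y \right)} = \frac{y}{2}$
$d = 8$ ($d = 4 + 4 = 8$)
$b{\left(K \right)} = 9 K$ ($b{\left(K \right)} = 8 K + K = 9 K$)
$\left(8 + b{\left(W{\left(0 \right)} \right)}\right) \left(38 + O{\left(3 \right)}\right) = \left(8 + 9 \cdot 40\right) \left(38 + \frac{1}{2} \cdot 3\right) = \left(8 + 360\right) \left(38 + \frac{3}{2}\right) = 368 \cdot \frac{79}{2} = 14536$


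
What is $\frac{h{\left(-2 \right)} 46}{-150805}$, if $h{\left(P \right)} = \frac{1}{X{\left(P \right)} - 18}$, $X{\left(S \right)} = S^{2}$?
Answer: $\frac{23}{1055635} \approx 2.1788 \cdot 10^{-5}$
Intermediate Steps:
$h{\left(P \right)} = \frac{1}{-18 + P^{2}}$ ($h{\left(P \right)} = \frac{1}{P^{2} - 18} = \frac{1}{-18 + P^{2}}$)
$\frac{h{\left(-2 \right)} 46}{-150805} = \frac{\frac{1}{-18 + \left(-2\right)^{2}} \cdot 46}{-150805} = \frac{1}{-18 + 4} \cdot 46 \left(- \frac{1}{150805}\right) = \frac{1}{-14} \cdot 46 \left(- \frac{1}{150805}\right) = \left(- \frac{1}{14}\right) 46 \left(- \frac{1}{150805}\right) = \left(- \frac{23}{7}\right) \left(- \frac{1}{150805}\right) = \frac{23}{1055635}$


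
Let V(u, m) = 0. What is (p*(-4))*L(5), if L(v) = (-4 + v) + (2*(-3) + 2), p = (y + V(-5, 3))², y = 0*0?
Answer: 0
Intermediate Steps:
y = 0
p = 0 (p = (0 + 0)² = 0² = 0)
L(v) = -8 + v (L(v) = (-4 + v) + (-6 + 2) = (-4 + v) - 4 = -8 + v)
(p*(-4))*L(5) = (0*(-4))*(-8 + 5) = 0*(-3) = 0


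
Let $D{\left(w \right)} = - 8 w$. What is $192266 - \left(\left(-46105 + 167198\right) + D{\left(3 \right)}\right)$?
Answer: $71197$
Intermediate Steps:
$192266 - \left(\left(-46105 + 167198\right) + D{\left(3 \right)}\right) = 192266 - \left(\left(-46105 + 167198\right) - 24\right) = 192266 - \left(121093 - 24\right) = 192266 - 121069 = 71197$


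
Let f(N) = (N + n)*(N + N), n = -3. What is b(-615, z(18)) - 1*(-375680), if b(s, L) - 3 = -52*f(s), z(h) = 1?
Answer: -39151597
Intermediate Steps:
f(N) = 2*N*(-3 + N) (f(N) = (N - 3)*(N + N) = (-3 + N)*(2*N) = 2*N*(-3 + N))
b(s, L) = 3 - 104*s*(-3 + s)
b(-615, z(18)) - 1*(-375680) = (3 - 104*(-615)*(-3 - 615)) - 1*(-375680) = (3 - 104*(-615)*(-618)) + 375680 = (3 - 39527280) + 375680 = -39527277 + 375680 = -39151597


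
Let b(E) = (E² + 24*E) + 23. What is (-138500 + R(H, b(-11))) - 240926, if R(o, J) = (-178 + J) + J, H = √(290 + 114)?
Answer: -379844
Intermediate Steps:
H = 2*√101 (H = √404 = 2*√101 ≈ 20.100)
b(E) = 23 + E² + 24*E
R(o, J) = -178 + 2*J
(-138500 + R(H, b(-11))) - 240926 = (-138500 + (-178 + 2*(23 + (-11)² + 24*(-11)))) - 240926 = (-138500 + (-178 + 2*(23 + 121 - 264))) - 240926 = (-138500 + (-178 + 2*(-120))) - 240926 = (-138500 + (-178 - 240)) - 240926 = (-138500 - 418) - 240926 = -138918 - 240926 = -379844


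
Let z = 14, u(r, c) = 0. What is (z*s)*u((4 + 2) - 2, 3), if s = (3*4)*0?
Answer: 0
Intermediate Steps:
s = 0 (s = 12*0 = 0)
(z*s)*u((4 + 2) - 2, 3) = (14*0)*0 = 0*0 = 0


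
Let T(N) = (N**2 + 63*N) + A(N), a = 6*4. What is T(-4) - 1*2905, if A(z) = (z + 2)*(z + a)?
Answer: -3181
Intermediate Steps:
a = 24
A(z) = (2 + z)*(24 + z) (A(z) = (z + 2)*(z + 24) = (2 + z)*(24 + z))
T(N) = 48 + 2*N**2 + 89*N (T(N) = (N**2 + 63*N) + (48 + N**2 + 26*N) = 48 + 2*N**2 + 89*N)
T(-4) - 1*2905 = (48 + 2*(-4)**2 + 89*(-4)) - 1*2905 = (48 + 2*16 - 356) - 2905 = (48 + 32 - 356) - 2905 = -276 - 2905 = -3181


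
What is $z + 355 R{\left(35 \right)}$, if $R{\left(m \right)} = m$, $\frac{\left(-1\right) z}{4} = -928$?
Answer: $16137$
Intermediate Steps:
$z = 3712$ ($z = \left(-4\right) \left(-928\right) = 3712$)
$z + 355 R{\left(35 \right)} = 3712 + 355 \cdot 35 = 3712 + 12425 = 16137$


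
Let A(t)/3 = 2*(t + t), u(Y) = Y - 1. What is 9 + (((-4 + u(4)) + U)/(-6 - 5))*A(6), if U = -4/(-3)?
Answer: 75/11 ≈ 6.8182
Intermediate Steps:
U = 4/3 (U = -4*(-⅓) = 4/3 ≈ 1.3333)
u(Y) = -1 + Y
A(t) = 12*t (A(t) = 3*(2*(t + t)) = 3*(2*(2*t)) = 3*(4*t) = 12*t)
9 + (((-4 + u(4)) + U)/(-6 - 5))*A(6) = 9 + (((-4 + (-1 + 4)) + 4/3)/(-6 - 5))*(12*6) = 9 + (((-4 + 3) + 4/3)/(-11))*72 = 9 + ((-1 + 4/3)*(-1/11))*72 = 9 + ((⅓)*(-1/11))*72 = 9 - 1/33*72 = 9 - 24/11 = 75/11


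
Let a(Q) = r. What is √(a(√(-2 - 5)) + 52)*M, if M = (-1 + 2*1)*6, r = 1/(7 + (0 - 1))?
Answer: √1878 ≈ 43.336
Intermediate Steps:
r = ⅙ (r = 1/(7 - 1) = 1/6 = ⅙ ≈ 0.16667)
a(Q) = ⅙
M = 6 (M = (-1 + 2)*6 = 1*6 = 6)
√(a(√(-2 - 5)) + 52)*M = √(⅙ + 52)*6 = √(313/6)*6 = (√1878/6)*6 = √1878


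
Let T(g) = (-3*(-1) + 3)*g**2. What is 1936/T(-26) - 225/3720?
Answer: 52411/125736 ≈ 0.41683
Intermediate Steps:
T(g) = 6*g**2 (T(g) = (3 + 3)*g**2 = 6*g**2)
1936/T(-26) - 225/3720 = 1936/((6*(-26)**2)) - 225/3720 = 1936/((6*676)) - 225*1/3720 = 1936/4056 - 15/248 = 1936*(1/4056) - 15/248 = 242/507 - 15/248 = 52411/125736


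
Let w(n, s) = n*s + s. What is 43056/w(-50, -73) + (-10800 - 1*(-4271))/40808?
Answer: 1733675015/145970216 ≈ 11.877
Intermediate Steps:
w(n, s) = s + n*s
43056/w(-50, -73) + (-10800 - 1*(-4271))/40808 = 43056/((-73*(1 - 50))) + (-10800 - 1*(-4271))/40808 = 43056/((-73*(-49))) + (-10800 + 4271)*(1/40808) = 43056/3577 - 6529*1/40808 = 43056*(1/3577) - 6529/40808 = 43056/3577 - 6529/40808 = 1733675015/145970216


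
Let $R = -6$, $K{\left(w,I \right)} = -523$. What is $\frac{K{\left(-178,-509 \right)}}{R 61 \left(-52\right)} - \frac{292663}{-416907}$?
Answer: $\frac{1783973285}{2644858008} \approx 0.67451$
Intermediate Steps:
$\frac{K{\left(-178,-509 \right)}}{R 61 \left(-52\right)} - \frac{292663}{-416907} = - \frac{523}{\left(-6\right) 61 \left(-52\right)} - \frac{292663}{-416907} = - \frac{523}{\left(-366\right) \left(-52\right)} - - \frac{292663}{416907} = - \frac{523}{19032} + \frac{292663}{416907} = \frac{1783973285}{2644858008}$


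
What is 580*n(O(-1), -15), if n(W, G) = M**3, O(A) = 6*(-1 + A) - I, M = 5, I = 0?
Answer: 72500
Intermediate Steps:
O(A) = -6 + 6*A (O(A) = 6*(-1 + A) - 1*0 = (-6 + 6*A) + 0 = -6 + 6*A)
n(W, G) = 125 (n(W, G) = 5**3 = 125)
580*n(O(-1), -15) = 580*125 = 72500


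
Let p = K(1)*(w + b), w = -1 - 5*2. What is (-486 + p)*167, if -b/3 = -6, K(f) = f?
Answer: -79993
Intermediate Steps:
w = -11 (w = -1 - 10 = -11)
b = 18 (b = -3*(-6) = 18)
p = 7 (p = 1*(-11 + 18) = 1*7 = 7)
(-486 + p)*167 = (-486 + 7)*167 = -479*167 = -79993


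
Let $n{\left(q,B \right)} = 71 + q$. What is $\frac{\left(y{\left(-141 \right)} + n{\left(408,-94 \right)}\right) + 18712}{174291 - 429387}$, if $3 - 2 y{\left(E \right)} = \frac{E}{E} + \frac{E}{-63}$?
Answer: $- \frac{806017}{10714032} \approx -0.07523$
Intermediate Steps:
$y{\left(E \right)} = 1 + \frac{E}{126}$ ($y{\left(E \right)} = \frac{3}{2} - \frac{\frac{E}{E} + \frac{E}{-63}}{2} = \frac{3}{2} - \frac{1 + E \left(- \frac{1}{63}\right)}{2} = \frac{3}{2} - \frac{1 - \frac{E}{63}}{2} = \frac{3}{2} + \left(- \frac{1}{2} + \frac{E}{126}\right) = 1 + \frac{E}{126}$)
$\frac{\left(y{\left(-141 \right)} + n{\left(408,-94 \right)}\right) + 18712}{174291 - 429387} = \frac{\left(\left(1 + \frac{1}{126} \left(-141\right)\right) + \left(71 + 408\right)\right) + 18712}{174291 - 429387} = \frac{\left(\left(1 - \frac{47}{42}\right) + 479\right) + 18712}{-255096} = \left(\left(- \frac{5}{42} + 479\right) + 18712\right) \left(- \frac{1}{255096}\right) = \left(\frac{20113}{42} + 18712\right) \left(- \frac{1}{255096}\right) = \frac{806017}{42} \left(- \frac{1}{255096}\right) = - \frac{806017}{10714032}$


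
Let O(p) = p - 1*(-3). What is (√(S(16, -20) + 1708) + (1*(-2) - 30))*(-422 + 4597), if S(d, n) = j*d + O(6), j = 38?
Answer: -133600 + 20875*√93 ≈ 67711.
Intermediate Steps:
O(p) = 3 + p (O(p) = p + 3 = 3 + p)
S(d, n) = 9 + 38*d (S(d, n) = 38*d + (3 + 6) = 38*d + 9 = 9 + 38*d)
(√(S(16, -20) + 1708) + (1*(-2) - 30))*(-422 + 4597) = (√((9 + 38*16) + 1708) + (1*(-2) - 30))*(-422 + 4597) = (√((9 + 608) + 1708) + (-2 - 30))*4175 = (√(617 + 1708) - 32)*4175 = (√2325 - 32)*4175 = (5*√93 - 32)*4175 = (-32 + 5*√93)*4175 = -133600 + 20875*√93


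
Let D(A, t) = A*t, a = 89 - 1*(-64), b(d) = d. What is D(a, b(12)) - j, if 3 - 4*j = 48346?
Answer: 55687/4 ≈ 13922.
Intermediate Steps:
a = 153 (a = 89 + 64 = 153)
j = -48343/4 (j = ¾ - ¼*48346 = ¾ - 24173/2 = -48343/4 ≈ -12086.)
D(a, b(12)) - j = 153*12 - 1*(-48343/4) = 1836 + 48343/4 = 55687/4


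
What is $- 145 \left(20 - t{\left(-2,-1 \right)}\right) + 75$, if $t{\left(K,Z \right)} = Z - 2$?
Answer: $-3260$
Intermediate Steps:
$t{\left(K,Z \right)} = -2 + Z$
$- 145 \left(20 - t{\left(-2,-1 \right)}\right) + 75 = - 145 \left(20 - \left(-2 - 1\right)\right) + 75 = - 145 \left(20 - -3\right) + 75 = - 145 \left(20 + 3\right) + 75 = \left(-145\right) 23 + 75 = -3335 + 75 = -3260$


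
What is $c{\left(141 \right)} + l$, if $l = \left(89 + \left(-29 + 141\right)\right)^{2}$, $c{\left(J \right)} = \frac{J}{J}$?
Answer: $40402$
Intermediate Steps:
$c{\left(J \right)} = 1$
$l = 40401$ ($l = \left(89 + 112\right)^{2} = 201^{2} = 40401$)
$c{\left(141 \right)} + l = 1 + 40401 = 40402$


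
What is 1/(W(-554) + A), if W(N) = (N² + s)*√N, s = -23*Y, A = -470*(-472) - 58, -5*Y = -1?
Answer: 2772275/652912497285023 - 7672785*I*√554/1305824994570046 ≈ 4.246e-9 - 1.383e-7*I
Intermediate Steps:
Y = ⅕ (Y = -⅕*(-1) = ⅕ ≈ 0.20000)
A = 221782 (A = 221840 - 58 = 221782)
s = -23/5 (s = -23*⅕ = -23/5 ≈ -4.6000)
W(N) = √N*(-23/5 + N²) (W(N) = (N² - 23/5)*√N = (-23/5 + N²)*√N = √N*(-23/5 + N²))
1/(W(-554) + A) = 1/(√(-554)*(-23/5 + (-554)²) + 221782) = 1/((I*√554)*(-23/5 + 306916) + 221782) = 1/((I*√554)*(1534557/5) + 221782) = 1/(1534557*I*√554/5 + 221782) = 1/(221782 + 1534557*I*√554/5)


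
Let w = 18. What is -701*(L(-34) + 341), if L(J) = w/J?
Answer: -4057388/17 ≈ -2.3867e+5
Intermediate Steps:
L(J) = 18/J
-701*(L(-34) + 341) = -701*(18/(-34) + 341) = -701*(18*(-1/34) + 341) = -701*(-9/17 + 341) = -701*5788/17 = -4057388/17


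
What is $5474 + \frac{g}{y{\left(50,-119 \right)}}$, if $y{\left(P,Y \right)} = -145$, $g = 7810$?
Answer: $\frac{157184}{29} \approx 5420.1$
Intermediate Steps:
$5474 + \frac{g}{y{\left(50,-119 \right)}} = 5474 + \frac{7810}{-145} = 5474 + 7810 \left(- \frac{1}{145}\right) = 5474 - \frac{1562}{29} = \frac{157184}{29}$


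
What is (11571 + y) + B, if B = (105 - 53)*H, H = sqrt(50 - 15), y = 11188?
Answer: 22759 + 52*sqrt(35) ≈ 23067.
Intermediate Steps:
H = sqrt(35) ≈ 5.9161
B = 52*sqrt(35) (B = (105 - 53)*sqrt(35) = 52*sqrt(35) ≈ 307.64)
(11571 + y) + B = (11571 + 11188) + 52*sqrt(35) = 22759 + 52*sqrt(35)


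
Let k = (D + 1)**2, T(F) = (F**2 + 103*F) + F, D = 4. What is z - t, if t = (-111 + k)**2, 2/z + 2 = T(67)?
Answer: -84721178/11455 ≈ -7396.0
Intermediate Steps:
T(F) = F**2 + 104*F
z = 2/11455 (z = 2/(-2 + 67*(104 + 67)) = 2/(-2 + 67*171) = 2/(-2 + 11457) = 2/11455 ≈ 0.00017460)
k = 25 (k = (4 + 1)**2 = 5**2 = 25)
t = 7396 (t = (-111 + 25)**2 = (-86)**2 = 7396)
z - t = 2/11455 - 1*7396 = 2/11455 - 7396 = -84721178/11455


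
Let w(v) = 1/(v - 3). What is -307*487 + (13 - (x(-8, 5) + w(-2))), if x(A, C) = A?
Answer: -747439/5 ≈ -1.4949e+5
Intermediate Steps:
w(v) = 1/(-3 + v)
-307*487 + (13 - (x(-8, 5) + w(-2))) = -307*487 + (13 - (-8 + 1/(-3 - 2))) = -149509 + (13 - (-8 + 1/(-5))) = -149509 + (13 - (-8 - 1/5)) = -149509 + (13 - 1*(-41/5)) = -149509 + (13 + 41/5) = -149509 + 106/5 = -747439/5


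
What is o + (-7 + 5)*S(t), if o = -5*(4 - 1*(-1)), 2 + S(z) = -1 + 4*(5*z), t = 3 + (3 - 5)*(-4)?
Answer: -459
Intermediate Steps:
t = 11 (t = 3 - 2*(-4) = 3 + 8 = 11)
S(z) = -3 + 20*z (S(z) = -2 + (-1 + 4*(5*z)) = -2 + (-1 + 20*z) = -3 + 20*z)
o = -25 (o = -5*(4 + 1) = -5*5 = -25)
o + (-7 + 5)*S(t) = -25 + (-7 + 5)*(-3 + 20*11) = -25 - 2*(-3 + 220) = -25 - 2*217 = -25 - 434 = -459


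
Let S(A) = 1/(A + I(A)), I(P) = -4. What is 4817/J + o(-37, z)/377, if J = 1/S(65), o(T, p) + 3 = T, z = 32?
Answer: 1813569/22997 ≈ 78.861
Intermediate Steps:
S(A) = 1/(-4 + A) (S(A) = 1/(A - 4) = 1/(-4 + A))
o(T, p) = -3 + T
J = 61 (J = 1/(1/(-4 + 65)) = 1/(1/61) = 61)
4817/J + o(-37, z)/377 = 4817/61 + (-3 - 37)/377 = 4817*(1/61) - 40*1/377 = 4817/61 - 40/377 = 1813569/22997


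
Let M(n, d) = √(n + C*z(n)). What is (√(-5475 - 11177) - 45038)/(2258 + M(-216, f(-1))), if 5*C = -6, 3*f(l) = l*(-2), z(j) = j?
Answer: -127119755/6373151 + 67557*√30/6373151 - 3*I*√124890/6373151 + 5645*I*√4163/6373151 ≈ -19.888 + 0.056983*I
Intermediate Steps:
f(l) = -2*l/3 (f(l) = (l*(-2))/3 = (-2*l)/3 = -2*l/3)
C = -6/5 (C = (⅕)*(-6) = -6/5 ≈ -1.2000)
M(n, d) = √5*√(-n)/5 (M(n, d) = √(n - 6*n/5) = √(-n/5) = √5*√(-n)/5)
(√(-5475 - 11177) - 45038)/(2258 + M(-216, f(-1))) = (√(-5475 - 11177) - 45038)/(2258 + √5*√(-1*(-216))/5) = (√(-16652) - 45038)/(2258 + √5*√216/5) = (2*I*√4163 - 45038)/(2258 + √5*(6*√6)/5) = (-45038 + 2*I*√4163)/(2258 + 6*√30/5)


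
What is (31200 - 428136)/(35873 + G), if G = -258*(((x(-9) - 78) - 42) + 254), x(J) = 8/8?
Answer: -2664/7 ≈ -380.57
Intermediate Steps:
x(J) = 1 (x(J) = 8*(⅛) = 1)
G = -34830 (G = -258*(((1 - 78) - 42) + 254) = -258*((-77 - 42) + 254) = -258*(-119 + 254) = -258*135 = -34830)
(31200 - 428136)/(35873 + G) = (31200 - 428136)/(35873 - 34830) = -396936/1043 = -396936*1/1043 = -2664/7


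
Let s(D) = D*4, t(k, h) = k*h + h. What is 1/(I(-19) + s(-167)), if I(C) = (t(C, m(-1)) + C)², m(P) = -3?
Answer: 1/557 ≈ 0.0017953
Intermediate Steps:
t(k, h) = h + h*k (t(k, h) = h*k + h = h + h*k)
s(D) = 4*D
I(C) = (-3 - 2*C)² (I(C) = (-3*(1 + C) + C)² = ((-3 - 3*C) + C)² = (-3 - 2*C)²)
1/(I(-19) + s(-167)) = 1/((3 + 2*(-19))² + 4*(-167)) = 1/((3 - 38)² - 668) = 1/((-35)² - 668) = 1/(1225 - 668) = 1/557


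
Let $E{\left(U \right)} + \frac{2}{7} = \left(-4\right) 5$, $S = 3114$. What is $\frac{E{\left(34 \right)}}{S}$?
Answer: $- \frac{71}{10899} \approx -0.0065144$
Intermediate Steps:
$E{\left(U \right)} = - \frac{142}{7}$ ($E{\left(U \right)} = - \frac{2}{7} - 20 = - \frac{142}{7}$)
$\frac{E{\left(34 \right)}}{S} = - \frac{142}{7 \cdot 3114} = \left(- \frac{142}{7}\right) \frac{1}{3114} = - \frac{71}{10899}$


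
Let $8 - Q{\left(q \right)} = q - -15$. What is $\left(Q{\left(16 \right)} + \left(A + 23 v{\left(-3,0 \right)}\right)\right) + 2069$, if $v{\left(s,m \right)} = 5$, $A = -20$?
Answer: $2141$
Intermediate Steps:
$Q{\left(q \right)} = -7 - q$ ($Q{\left(q \right)} = 8 - \left(q - -15\right) = 8 - \left(q + 15\right) = 8 - \left(15 + q\right) = -7 - q$)
$\left(Q{\left(16 \right)} + \left(A + 23 v{\left(-3,0 \right)}\right)\right) + 2069 = \left(\left(-7 - 16\right) + \left(-20 + 23 \cdot 5\right)\right) + 2069 = \left(\left(-7 - 16\right) + \left(-20 + 115\right)\right) + 2069 = \left(-23 + 95\right) + 2069 = 72 + 2069 = 2141$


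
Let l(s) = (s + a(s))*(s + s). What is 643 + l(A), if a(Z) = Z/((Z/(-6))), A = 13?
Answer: 825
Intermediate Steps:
a(Z) = -6 (a(Z) = Z/((Z*(-1/6))) = Z/((-Z/6)) = Z*(-6/Z) = -6)
l(s) = 2*s*(-6 + s) (l(s) = (s - 6)*(s + s) = (-6 + s)*(2*s) = 2*s*(-6 + s))
643 + l(A) = 643 + 2*13*(-6 + 13) = 643 + 2*13*7 = 643 + 182 = 825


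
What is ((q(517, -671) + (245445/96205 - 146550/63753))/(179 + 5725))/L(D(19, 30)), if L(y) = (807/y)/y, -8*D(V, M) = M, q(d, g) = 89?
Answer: 76030252475/288617806415296 ≈ 0.00026343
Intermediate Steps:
D(V, M) = -M/8
L(y) = 807/y²
((q(517, -671) + (245445/96205 - 146550/63753))/(179 + 5725))/L(D(19, 30)) = ((89 + (245445/96205 - 146550/63753))/(179 + 5725))/((807/(-⅛*30)²)) = ((89 + (245445*(1/96205) - 146550*1/63753))/5904)/((807/(-15/4)²)) = ((89 + (49089/19241 - 48850/21251))*(1/5904))/((807*(16/225))) = ((89 + 103267489/408890491)*(1/5904))/(4304/75) = ((36494521188/408890491)*(1/5904))*(75/4304) = (3041210099/201174121572)*(75/4304) = 76030252475/288617806415296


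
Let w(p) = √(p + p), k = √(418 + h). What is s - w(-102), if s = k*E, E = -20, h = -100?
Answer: -20*√318 - 2*I*√51 ≈ -356.65 - 14.283*I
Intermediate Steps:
k = √318 (k = √(418 - 100) = √318 ≈ 17.833)
w(p) = √2*√p (w(p) = √(2*p) = √2*√p)
s = -20*√318 (s = √318*(-20) = -20*√318 ≈ -356.65)
s - w(-102) = -20*√318 - √2*√(-102) = -20*√318 - √2*I*√102 = -20*√318 - 2*I*√51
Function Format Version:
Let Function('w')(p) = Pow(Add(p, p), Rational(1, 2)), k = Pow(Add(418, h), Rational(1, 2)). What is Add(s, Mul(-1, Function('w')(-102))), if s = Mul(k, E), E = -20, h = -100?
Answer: Add(Mul(-20, Pow(318, Rational(1, 2))), Mul(-2, I, Pow(51, Rational(1, 2)))) ≈ Add(-356.65, Mul(-14.283, I))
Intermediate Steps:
k = Pow(318, Rational(1, 2)) (k = Pow(Add(418, -100), Rational(1, 2)) = Pow(318, Rational(1, 2)) ≈ 17.833)
Function('w')(p) = Mul(Pow(2, Rational(1, 2)), Pow(p, Rational(1, 2))) (Function('w')(p) = Pow(Mul(2, p), Rational(1, 2)) = Mul(Pow(2, Rational(1, 2)), Pow(p, Rational(1, 2))))
s = Mul(-20, Pow(318, Rational(1, 2))) (s = Mul(Pow(318, Rational(1, 2)), -20) = Mul(-20, Pow(318, Rational(1, 2))) ≈ -356.65)
Add(s, Mul(-1, Function('w')(-102))) = Add(Mul(-20, Pow(318, Rational(1, 2))), Mul(-1, Mul(Pow(2, Rational(1, 2)), Pow(-102, Rational(1, 2))))) = Add(Mul(-20, Pow(318, Rational(1, 2))), Mul(-1, Mul(Pow(2, Rational(1, 2)), Mul(I, Pow(102, Rational(1, 2)))))) = Add(Mul(-20, Pow(318, Rational(1, 2))), Mul(-1, Mul(2, I, Pow(51, Rational(1, 2))))) = Add(Mul(-20, Pow(318, Rational(1, 2))), Mul(-2, I, Pow(51, Rational(1, 2))))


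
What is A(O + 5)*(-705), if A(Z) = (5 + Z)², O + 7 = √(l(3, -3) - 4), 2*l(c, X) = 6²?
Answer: -16215 - 4230*√14 ≈ -32042.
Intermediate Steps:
l(c, X) = 18 (l(c, X) = (½)*6² = (½)*36 = 18)
O = -7 + √14 (O = -7 + √(18 - 4) = -7 + √14 ≈ -3.2583)
A(O + 5)*(-705) = (5 + ((-7 + √14) + 5))²*(-705) = (5 + (-2 + √14))²*(-705) = (3 + √14)²*(-705) = -705*(3 + √14)²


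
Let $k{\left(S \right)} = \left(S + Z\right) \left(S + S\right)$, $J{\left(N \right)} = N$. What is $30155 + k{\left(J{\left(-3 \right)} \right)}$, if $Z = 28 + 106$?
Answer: $29369$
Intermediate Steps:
$Z = 134$
$k{\left(S \right)} = 2 S \left(134 + S\right)$ ($k{\left(S \right)} = \left(S + 134\right) \left(S + S\right) = \left(134 + S\right) 2 S = 2 S \left(134 + S\right)$)
$30155 + k{\left(J{\left(-3 \right)} \right)} = 30155 + 2 \left(-3\right) \left(134 - 3\right) = 30155 + 2 \left(-3\right) 131 = 30155 - 786 = 29369$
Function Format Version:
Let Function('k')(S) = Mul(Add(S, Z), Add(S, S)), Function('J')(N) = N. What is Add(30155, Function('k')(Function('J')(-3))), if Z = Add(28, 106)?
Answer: 29369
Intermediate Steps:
Z = 134
Function('k')(S) = Mul(2, S, Add(134, S)) (Function('k')(S) = Mul(Add(S, 134), Add(S, S)) = Mul(Add(134, S), Mul(2, S)) = Mul(2, S, Add(134, S)))
Add(30155, Function('k')(Function('J')(-3))) = Add(30155, Mul(2, -3, Add(134, -3))) = Add(30155, Mul(2, -3, 131)) = Add(30155, -786) = 29369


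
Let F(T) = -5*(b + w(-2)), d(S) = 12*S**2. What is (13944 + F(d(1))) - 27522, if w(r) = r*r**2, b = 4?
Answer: -13558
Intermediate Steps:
w(r) = r**3
F(T) = 20 (F(T) = -5*(4 + (-2)**3) = -5*(4 - 8) = -5*(-4) = 20)
(13944 + F(d(1))) - 27522 = (13944 + 20) - 27522 = 13964 - 27522 = -13558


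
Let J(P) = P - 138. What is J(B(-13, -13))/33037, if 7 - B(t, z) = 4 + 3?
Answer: -138/33037 ≈ -0.0041771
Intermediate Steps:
B(t, z) = 0 (B(t, z) = 7 - (4 + 3) = 7 - 1*7 = 7 - 7 = 0)
J(P) = -138 + P
J(B(-13, -13))/33037 = (-138 + 0)/33037 = -138*1/33037 = -138/33037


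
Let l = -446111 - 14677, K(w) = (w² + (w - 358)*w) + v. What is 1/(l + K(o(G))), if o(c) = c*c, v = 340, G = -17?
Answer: -1/396868 ≈ -2.5197e-6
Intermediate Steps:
o(c) = c²
K(w) = 340 + w² + w*(-358 + w) (K(w) = (w² + (w - 358)*w) + 340 = (w² + (-358 + w)*w) + 340 = (w² + w*(-358 + w)) + 340 = 340 + w² + w*(-358 + w))
l = -460788
1/(l + K(o(G))) = 1/(-460788 + (340 - 358*(-17)² + 2*((-17)²)²)) = 1/(-460788 + (340 - 358*289 + 2*289²)) = 1/(-460788 + (340 - 103462 + 2*83521)) = 1/(-460788 + (340 - 103462 + 167042)) = 1/(-460788 + 63920) = 1/(-396868) = -1/396868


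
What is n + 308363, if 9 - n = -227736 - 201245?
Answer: 737353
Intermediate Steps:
n = 428990 (n = 9 - (-227736 - 201245) = 9 - 1*(-428981) = 9 + 428981 = 428990)
n + 308363 = 428990 + 308363 = 737353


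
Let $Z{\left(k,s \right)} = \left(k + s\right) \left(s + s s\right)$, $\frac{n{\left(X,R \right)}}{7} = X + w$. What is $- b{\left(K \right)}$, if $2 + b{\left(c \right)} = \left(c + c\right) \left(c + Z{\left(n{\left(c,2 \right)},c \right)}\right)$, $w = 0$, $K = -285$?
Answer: $-105189786448$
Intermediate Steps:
$n{\left(X,R \right)} = 7 X$ ($n{\left(X,R \right)} = 7 \left(X + 0\right) = 7 X$)
$Z{\left(k,s \right)} = \left(k + s\right) \left(s + s^{2}\right)$
$b{\left(c \right)} = -2 + 2 c \left(c + c \left(8 c + 8 c^{2}\right)\right)$ ($b{\left(c \right)} = -2 + \left(c + c\right) \left(c + c \left(7 c + c + c^{2} + 7 c c\right)\right) = -2 + 2 c \left(c + c \left(7 c + c + c^{2} + 7 c^{2}\right)\right) = -2 + 2 c \left(c + c \left(8 c + 8 c^{2}\right)\right)$)
$- b{\left(K \right)} = - (-2 + 2 \left(-285\right)^{2} + 16 \left(-285\right)^{3} \left(1 - 285\right)) = - (-2 + 2 \cdot 81225 + 16 \left(-23149125\right) \left(-284\right)) = - (-2 + 162450 + 105189624000) = \left(-1\right) 105189786448 = -105189786448$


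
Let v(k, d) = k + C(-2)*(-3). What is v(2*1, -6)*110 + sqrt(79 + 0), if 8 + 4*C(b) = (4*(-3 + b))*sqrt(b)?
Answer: 880 + sqrt(79) + 1650*I*sqrt(2) ≈ 888.89 + 2333.5*I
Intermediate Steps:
C(b) = -2 + sqrt(b)*(-12 + 4*b)/4 (C(b) = -2 + ((4*(-3 + b))*sqrt(b))/4 = -2 + ((-12 + 4*b)*sqrt(b))/4 = -2 + (sqrt(b)*(-12 + 4*b))/4 = -2 + sqrt(b)*(-12 + 4*b)/4)
v(k, d) = 6 + k + 15*I*sqrt(2) (v(k, d) = k + (-2 + (-2)**(3/2) - 3*I*sqrt(2))*(-3) = k + (-2 - 2*I*sqrt(2) - 3*I*sqrt(2))*(-3) = k + (-2 - 5*I*sqrt(2))*(-3) = k + (6 + 15*I*sqrt(2)) = 6 + k + 15*I*sqrt(2))
v(2*1, -6)*110 + sqrt(79 + 0) = (6 + 2*1 + 15*I*sqrt(2))*110 + sqrt(79 + 0) = (6 + 2 + 15*I*sqrt(2))*110 + sqrt(79) = (8 + 15*I*sqrt(2))*110 + sqrt(79) = (880 + 1650*I*sqrt(2)) + sqrt(79) = 880 + sqrt(79) + 1650*I*sqrt(2)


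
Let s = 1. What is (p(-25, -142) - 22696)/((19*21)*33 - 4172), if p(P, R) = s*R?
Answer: -22838/8995 ≈ -2.5390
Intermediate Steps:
p(P, R) = R (p(P, R) = 1*R = R)
(p(-25, -142) - 22696)/((19*21)*33 - 4172) = (-142 - 22696)/((19*21)*33 - 4172) = -22838/(399*33 - 4172) = -22838/(13167 - 4172) = -22838/8995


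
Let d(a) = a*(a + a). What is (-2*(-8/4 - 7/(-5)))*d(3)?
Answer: 108/5 ≈ 21.600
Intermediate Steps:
d(a) = 2*a² (d(a) = a*(2*a) = 2*a²)
(-2*(-8/4 - 7/(-5)))*d(3) = (-2*(-8/4 - 7/(-5)))*(2*3²) = (-2*(-8*¼ - 7*(-⅕)))*(2*9) = -2*(-2 + 7/5)*18 = -2*(-⅗)*18 = (6/5)*18 = 108/5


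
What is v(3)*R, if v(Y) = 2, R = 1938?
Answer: 3876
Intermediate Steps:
v(3)*R = 2*1938 = 3876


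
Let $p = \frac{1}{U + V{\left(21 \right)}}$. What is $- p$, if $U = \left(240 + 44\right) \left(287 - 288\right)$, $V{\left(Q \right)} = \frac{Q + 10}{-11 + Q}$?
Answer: $\frac{10}{2809} \approx 0.00356$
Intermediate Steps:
$V{\left(Q \right)} = \frac{10 + Q}{-11 + Q}$
$U = -284$ ($U = 284 \left(-1\right) = -284$)
$p = - \frac{10}{2809}$ ($p = \frac{1}{-284 + \frac{10 + 21}{-11 + 21}} = \frac{1}{-284 + \frac{1}{10} \cdot 31} = \frac{1}{-284 + \frac{31}{10}} = \frac{1}{- \frac{2809}{10}} = - \frac{10}{2809} \approx -0.00356$)
$- p = \left(-1\right) \left(- \frac{10}{2809}\right) = \frac{10}{2809}$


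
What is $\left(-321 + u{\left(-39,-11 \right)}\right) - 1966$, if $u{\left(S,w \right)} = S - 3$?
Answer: $-2329$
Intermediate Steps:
$u{\left(S,w \right)} = -3 + S$ ($u{\left(S,w \right)} = S - 3 = -3 + S$)
$\left(-321 + u{\left(-39,-11 \right)}\right) - 1966 = \left(-321 - 42\right) - 1966 = -363 - 1966 = -2329$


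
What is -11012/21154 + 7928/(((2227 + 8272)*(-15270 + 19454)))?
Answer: -30222837555/58078063729 ≈ -0.52038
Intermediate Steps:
-11012/21154 + 7928/(((2227 + 8272)*(-15270 + 19454))) = -11012*1/21154 + 7928/((10499*4184)) = -5506/10577 + 7928/43927816 = -5506/10577 + 7928*(1/43927816) = -5506/10577 + 991/5490977 = -30222837555/58078063729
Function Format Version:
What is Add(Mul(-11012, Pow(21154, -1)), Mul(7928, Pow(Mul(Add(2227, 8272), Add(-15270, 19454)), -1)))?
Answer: Rational(-30222837555, 58078063729) ≈ -0.52038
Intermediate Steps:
Add(Mul(-11012, Pow(21154, -1)), Mul(7928, Pow(Mul(Add(2227, 8272), Add(-15270, 19454)), -1))) = Add(Mul(-11012, Rational(1, 21154)), Mul(7928, Pow(Mul(10499, 4184), -1))) = Add(Rational(-5506, 10577), Mul(7928, Pow(43927816, -1))) = Add(Rational(-5506, 10577), Mul(7928, Rational(1, 43927816))) = Add(Rational(-5506, 10577), Rational(991, 5490977)) = Rational(-30222837555, 58078063729)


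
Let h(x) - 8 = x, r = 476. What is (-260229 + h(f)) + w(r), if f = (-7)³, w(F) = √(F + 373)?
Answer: -260564 + √849 ≈ -2.6053e+5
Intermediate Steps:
w(F) = √(373 + F)
f = -343
h(x) = 8 + x
(-260229 + h(f)) + w(r) = (-260229 + (8 - 343)) + √(373 + 476) = (-260229 - 335) + √849 = -260564 + √849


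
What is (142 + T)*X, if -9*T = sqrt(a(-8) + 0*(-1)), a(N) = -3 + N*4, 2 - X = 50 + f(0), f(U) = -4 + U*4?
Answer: -6248 + 44*I*sqrt(35)/9 ≈ -6248.0 + 28.923*I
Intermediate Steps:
f(U) = -4 + 4*U
X = -44 (X = 2 - (50 + (-4 + 4*0)) = 2 - (50 + (-4 + 0)) = 2 - (50 - 4) = 2 - 1*46 = 2 - 46 = -44)
a(N) = -3 + 4*N
T = -I*sqrt(35)/9 (T = -sqrt((-3 + 4*(-8)) + 0*(-1))/9 = -sqrt((-3 - 32) + 0)/9 = -sqrt(-35 + 0)/9 = -I*sqrt(35)/9 ≈ -0.65734*I)
(142 + T)*X = (142 - I*sqrt(35)/9)*(-44) = -6248 + 44*I*sqrt(35)/9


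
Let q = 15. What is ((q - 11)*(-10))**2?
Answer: 1600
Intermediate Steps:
((q - 11)*(-10))**2 = ((15 - 11)*(-10))**2 = (4*(-10))**2 = (-40)**2 = 1600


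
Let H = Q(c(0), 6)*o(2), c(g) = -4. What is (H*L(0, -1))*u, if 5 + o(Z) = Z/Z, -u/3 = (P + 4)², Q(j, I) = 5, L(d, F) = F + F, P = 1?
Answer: -3000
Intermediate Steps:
L(d, F) = 2*F
u = -75 (u = -3*(1 + 4)² = -3*5² = -3*25 = -75)
o(Z) = -4 (o(Z) = -5 + Z/Z = -5 + 1 = -4)
H = -20 (H = 5*(-4) = -20)
(H*L(0, -1))*u = -40*(-1)*(-75) = -20*(-2)*(-75) = 40*(-75) = -3000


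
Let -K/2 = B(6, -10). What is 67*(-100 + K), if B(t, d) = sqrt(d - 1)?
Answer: -6700 - 134*I*sqrt(11) ≈ -6700.0 - 444.43*I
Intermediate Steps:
B(t, d) = sqrt(-1 + d)
K = -2*I*sqrt(11) (K = -2*sqrt(-1 - 10) = -2*I*sqrt(11) ≈ -6.6332*I)
67*(-100 + K) = 67*(-100 - 2*I*sqrt(11)) = -6700 - 134*I*sqrt(11)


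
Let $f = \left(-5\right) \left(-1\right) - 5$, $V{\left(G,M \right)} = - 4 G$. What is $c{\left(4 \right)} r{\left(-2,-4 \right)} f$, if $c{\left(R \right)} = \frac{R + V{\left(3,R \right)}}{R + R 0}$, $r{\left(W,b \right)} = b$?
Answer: $0$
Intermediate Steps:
$c{\left(R \right)} = \frac{-12 + R}{R}$ ($c{\left(R \right)} = \frac{R - 12}{R + R 0} = \frac{R - 12}{R + 0} = \frac{-12 + R}{R}$)
$f = 0$ ($f = 5 - 5 = 0$)
$c{\left(4 \right)} r{\left(-2,-4 \right)} f = \frac{-12 + 4}{4} \left(-4\right) 0 = \frac{1}{4} \left(-8\right) \left(-4\right) 0 = \left(-2\right) \left(-4\right) 0 = 8 \cdot 0 = 0$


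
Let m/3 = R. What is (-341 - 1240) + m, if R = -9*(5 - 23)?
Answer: -1095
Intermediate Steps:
R = 162 (R = -9*(-18) = 162)
m = 486 (m = 3*162 = 486)
(-341 - 1240) + m = (-341 - 1240) + 486 = -1581 + 486 = -1095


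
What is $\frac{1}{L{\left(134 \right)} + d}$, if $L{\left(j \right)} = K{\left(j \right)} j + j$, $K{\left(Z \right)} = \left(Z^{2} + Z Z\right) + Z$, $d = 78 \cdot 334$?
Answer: $\frac{1}{4856350} \approx 2.0592 \cdot 10^{-7}$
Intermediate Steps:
$d = 26052$
$K{\left(Z \right)} = Z + 2 Z^{2}$ ($K{\left(Z \right)} = \left(Z^{2} + Z^{2}\right) + Z = 2 Z^{2} + Z = Z + 2 Z^{2}$)
$L{\left(j \right)} = j + j^{2} \left(1 + 2 j\right)$ ($L{\left(j \right)} = j \left(1 + 2 j\right) j + j = j^{2} \left(1 + 2 j\right) + j = j + j^{2} \left(1 + 2 j\right)$)
$\frac{1}{L{\left(134 \right)} + d} = \frac{1}{134 \left(1 + 134 \left(1 + 2 \cdot 134\right)\right) + 26052} = \frac{1}{134 \left(1 + 134 \left(1 + 268\right)\right) + 26052} = \frac{1}{134 \left(1 + 134 \cdot 269\right) + 26052} = \frac{1}{134 \left(1 + 36046\right) + 26052} = \frac{1}{134 \cdot 36047 + 26052} = \frac{1}{4830298 + 26052} = \frac{1}{4856350}$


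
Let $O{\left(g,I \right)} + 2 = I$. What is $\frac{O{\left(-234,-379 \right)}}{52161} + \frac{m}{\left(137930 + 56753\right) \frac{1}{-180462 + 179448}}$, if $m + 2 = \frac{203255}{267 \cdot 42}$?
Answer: $- \frac{577553140210}{6326477756949} \approx -0.091291$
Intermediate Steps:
$m = \frac{180827}{11214}$ ($m = -2 + \frac{203255}{267 \cdot 42} = -2 + \frac{203255}{11214} = \frac{180827}{11214} \approx 16.125$)
$O{\left(g,I \right)} = -2 + I$
$\frac{O{\left(-234,-379 \right)}}{52161} + \frac{m}{\left(137930 + 56753\right) \frac{1}{-180462 + 179448}} = \frac{-2 - 379}{52161} + \frac{180827}{11214 \frac{137930 + 56753}{-180462 + 179448}} = \left(-381\right) \frac{1}{52161} + \frac{180827}{11214 \frac{194683}{-1014}} = - \frac{127}{17387} + \frac{180827}{11214 \cdot 194683 \left(- \frac{1}{1014}\right)} = - \frac{127}{17387} + \frac{180827}{11214 \left(- \frac{194683}{1014}\right)} = - \frac{127}{17387} + \frac{180827}{11214} \left(- \frac{1014}{194683}\right) = - \frac{127}{17387} - \frac{30559763}{363862527} = - \frac{577553140210}{6326477756949}$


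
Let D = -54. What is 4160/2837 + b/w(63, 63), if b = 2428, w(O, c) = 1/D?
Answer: -371960584/2837 ≈ -1.3111e+5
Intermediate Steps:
w(O, c) = -1/54 (w(O, c) = 1/(-54) = -1/54)
4160/2837 + b/w(63, 63) = 4160/2837 + 2428/(-1/54) = 4160*(1/2837) + 2428*(-54) = 4160/2837 - 131112 = -371960584/2837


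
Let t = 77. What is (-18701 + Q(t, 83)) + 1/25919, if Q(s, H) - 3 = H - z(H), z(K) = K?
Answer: -484633461/25919 ≈ -18698.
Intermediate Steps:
Q(s, H) = 3 (Q(s, H) = 3 + (H - H) = 3 + 0 = 3)
(-18701 + Q(t, 83)) + 1/25919 = (-18701 + 3) + 1/25919 = -18698 + 1/25919 = -484633461/25919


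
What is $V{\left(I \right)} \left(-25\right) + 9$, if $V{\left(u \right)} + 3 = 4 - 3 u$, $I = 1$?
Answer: $59$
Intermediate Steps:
$V{\left(u \right)} = 1 - 3 u$ ($V{\left(u \right)} = -3 - \left(-4 + 3 u\right) = 1 - 3 u$)
$V{\left(I \right)} \left(-25\right) + 9 = \left(1 - 3\right) \left(-25\right) + 9 = \left(-2\right) \left(-25\right) + 9 = 50 + 9 = 59$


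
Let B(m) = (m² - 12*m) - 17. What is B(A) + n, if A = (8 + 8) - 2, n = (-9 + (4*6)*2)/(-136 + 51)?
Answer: 896/85 ≈ 10.541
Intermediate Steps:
n = -39/85 (n = (-9 + 24*2)/(-85) = (-9 + 48)*(-1/85) = 39*(-1/85) = -39/85 ≈ -0.45882)
A = 14 (A = 16 - 2 = 14)
B(m) = -17 + m² - 12*m
B(A) + n = (-17 + 14² - 12*14) - 39/85 = (-17 + 196 - 168) - 39/85 = 11 - 39/85 = 896/85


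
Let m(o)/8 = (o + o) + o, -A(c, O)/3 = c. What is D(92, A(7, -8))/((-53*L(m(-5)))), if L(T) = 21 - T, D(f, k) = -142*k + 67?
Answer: -3049/7473 ≈ -0.40800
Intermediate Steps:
A(c, O) = -3*c
D(f, k) = 67 - 142*k
m(o) = 24*o (m(o) = 8*((o + o) + o) = 8*(2*o + o) = 8*(3*o) = 24*o)
D(92, A(7, -8))/((-53*L(m(-5)))) = (67 - (-426)*7)/((-53*(21 - 24*(-5)))) = (67 - 142*(-21))/((-53*(21 - 1*(-120)))) = (67 + 2982)/((-53*(21 + 120))) = 3049/((-53*141)) = 3049/(-7473) = 3049*(-1/7473) = -3049/7473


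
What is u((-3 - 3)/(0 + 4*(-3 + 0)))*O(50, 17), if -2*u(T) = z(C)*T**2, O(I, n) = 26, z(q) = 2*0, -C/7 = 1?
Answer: 0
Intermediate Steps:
C = -7 (C = -7*1 = -7)
z(q) = 0
u(T) = 0 (u(T) = -0*T**2 = -1/2*0 = 0)
u((-3 - 3)/(0 + 4*(-3 + 0)))*O(50, 17) = 0*26 = 0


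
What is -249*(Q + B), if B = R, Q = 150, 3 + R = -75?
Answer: -17928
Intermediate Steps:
R = -78 (R = -3 - 75 = -78)
B = -78
-249*(Q + B) = -249*(150 - 78) = -249*72 = -17928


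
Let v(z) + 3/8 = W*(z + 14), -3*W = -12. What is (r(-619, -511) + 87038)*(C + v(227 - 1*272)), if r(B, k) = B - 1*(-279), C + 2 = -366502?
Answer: -127143787423/4 ≈ -3.1786e+10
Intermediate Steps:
W = 4 (W = -⅓*(-12) = 4)
C = -366504 (C = -2 - 366502 = -366504)
r(B, k) = 279 + B (r(B, k) = B + 279 = 279 + B)
v(z) = 445/8 + 4*z (v(z) = -3/8 + 4*(z + 14) = -3/8 + 4*(14 + z) = -3/8 + (56 + 4*z) = 445/8 + 4*z)
(r(-619, -511) + 87038)*(C + v(227 - 1*272)) = ((279 - 619) + 87038)*(-366504 + (445/8 + 4*(227 - 1*272))) = (-340 + 87038)*(-366504 + (445/8 + 4*(227 - 272))) = 86698*(-366504 + (445/8 + 4*(-45))) = 86698*(-366504 + (445/8 - 180)) = 86698*(-366504 - 995/8) = 86698*(-2933027/8) = -127143787423/4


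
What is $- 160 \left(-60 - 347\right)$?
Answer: $65120$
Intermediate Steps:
$- 160 \left(-60 - 347\right) = \left(-160\right) \left(-407\right) = 65120$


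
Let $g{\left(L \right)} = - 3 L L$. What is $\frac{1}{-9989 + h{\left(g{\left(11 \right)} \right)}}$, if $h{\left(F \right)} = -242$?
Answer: $- \frac{1}{10231} \approx -9.7742 \cdot 10^{-5}$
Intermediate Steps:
$g{\left(L \right)} = - 3 L^{2}$
$\frac{1}{-9989 + h{\left(g{\left(11 \right)} \right)}} = \frac{1}{-9989 - 242} = \frac{1}{-10231} = - \frac{1}{10231}$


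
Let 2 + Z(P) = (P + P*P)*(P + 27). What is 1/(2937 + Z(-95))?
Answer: -1/604305 ≈ -1.6548e-6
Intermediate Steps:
Z(P) = -2 + (27 + P)*(P + P²) (Z(P) = -2 + (P + P*P)*(P + 27) = -2 + (P + P²)*(27 + P) = -2 + (27 + P)*(P + P²))
1/(2937 + Z(-95)) = 1/(2937 + (-2 + (-95)³ + 27*(-95) + 28*(-95)²)) = 1/(2937 + (-2 - 857375 - 2565 + 28*9025)) = 1/(2937 + (-2 - 857375 - 2565 + 252700)) = 1/(2937 - 607242) = 1/(-604305) = -1/604305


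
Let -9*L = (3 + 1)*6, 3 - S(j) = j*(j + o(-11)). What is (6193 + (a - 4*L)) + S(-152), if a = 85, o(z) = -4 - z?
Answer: -47245/3 ≈ -15748.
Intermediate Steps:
S(j) = 3 - j*(7 + j) (S(j) = 3 - j*(j + (-4 - 1*(-11))) = 3 - j*(j + (-4 + 11)) = 3 - j*(j + 7) = 3 - j*(7 + j))
L = -8/3 (L = -(3 + 1)*6/9 = -4*6/9 = -⅑*24 = -8/3 ≈ -2.6667)
(6193 + (a - 4*L)) + S(-152) = (6193 + (85 - 4*(-8/3))) + (3 - 1*(-152)² - 7*(-152)) = (6193 + (85 + 32/3)) + (3 - 1*23104 + 1064) = (6193 + 287/3) + (3 - 23104 + 1064) = 18866/3 - 22037 = -47245/3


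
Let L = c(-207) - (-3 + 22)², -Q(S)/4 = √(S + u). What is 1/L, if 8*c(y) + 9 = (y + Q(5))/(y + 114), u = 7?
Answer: -16691268/6039681467 - 496*√3/6039681467 ≈ -0.0027637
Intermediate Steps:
Q(S) = -4*√(7 + S) (Q(S) = -4*√(S + 7) = -4*√(7 + S))
c(y) = -9/8 + (y - 8*√3)/(8*(114 + y)) (c(y) = -9/8 + ((y - 4*√(7 + 5))/(y + 114))/8 = -9/8 + ((y - 8*√3)/(114 + y))/8 = -9/8 + (y - 8*√3)/(8*(114 + y)))
L = -44869/124 + √3/93 (L = (-513/4 - 1*(-207) - √3)/(114 - 207) - (-3 + 22)² = (-513/4 + 207 - √3)/(-93) - 1*19² = -(315/4 - √3)/93 - 1*361 = (-105/124 + √3/93) - 361 = -44869/124 + √3/93 ≈ -361.83)
1/L = 1/(-44869/124 + √3/93)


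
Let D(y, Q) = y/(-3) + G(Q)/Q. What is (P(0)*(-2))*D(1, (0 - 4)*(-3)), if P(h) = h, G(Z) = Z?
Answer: 0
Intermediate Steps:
D(y, Q) = 1 - y/3 (D(y, Q) = y/(-3) + Q/Q = y*(-1/3) + 1 = -y/3 + 1 = 1 - y/3)
(P(0)*(-2))*D(1, (0 - 4)*(-3)) = (0*(-2))*(1 - 1/3*1) = 0*(1 - 1/3) = 0*(2/3) = 0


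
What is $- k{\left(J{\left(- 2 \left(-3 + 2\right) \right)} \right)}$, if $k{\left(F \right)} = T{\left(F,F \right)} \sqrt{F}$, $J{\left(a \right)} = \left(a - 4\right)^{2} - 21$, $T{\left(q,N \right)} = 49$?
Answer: $- 49 i \sqrt{17} \approx - 202.03 i$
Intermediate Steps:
$J{\left(a \right)} = -21 + \left(-4 + a\right)^{2}$ ($J{\left(a \right)} = \left(-4 + a\right)^{2} - 21 = -21 + \left(-4 + a\right)^{2}$)
$k{\left(F \right)} = 49 \sqrt{F}$
$- k{\left(J{\left(- 2 \left(-3 + 2\right) \right)} \right)} = - 49 \sqrt{-21 + \left(-4 - 2 \left(-3 + 2\right)\right)^{2}} = - 49 \sqrt{-21 + \left(-4 - -2\right)^{2}} = - 49 \sqrt{-21 + \left(-4 + 2\right)^{2}} = - 49 \sqrt{-21 + \left(-2\right)^{2}} = - 49 \sqrt{-21 + 4} = - 49 \sqrt{-17} = - 49 i \sqrt{17}$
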